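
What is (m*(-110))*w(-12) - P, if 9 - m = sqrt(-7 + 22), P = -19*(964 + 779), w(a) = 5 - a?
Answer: 16287 + 1870*sqrt(15) ≈ 23529.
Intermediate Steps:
P = -33117 (P = -19*1743 = -33117)
m = 9 - sqrt(15) (m = 9 - sqrt(-7 + 22) = 9 - sqrt(15) ≈ 5.1270)
(m*(-110))*w(-12) - P = ((9 - sqrt(15))*(-110))*(5 - 1*(-12)) - 1*(-33117) = (-990 + 110*sqrt(15))*(5 + 12) + 33117 = (-990 + 110*sqrt(15))*17 + 33117 = (-16830 + 1870*sqrt(15)) + 33117 = 16287 + 1870*sqrt(15)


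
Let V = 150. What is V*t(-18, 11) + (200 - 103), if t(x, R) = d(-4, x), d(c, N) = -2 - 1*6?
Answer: -1103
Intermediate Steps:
d(c, N) = -8 (d(c, N) = -2 - 6 = -8)
t(x, R) = -8
V*t(-18, 11) + (200 - 103) = 150*(-8) + (200 - 103) = -1200 + 97 = -1103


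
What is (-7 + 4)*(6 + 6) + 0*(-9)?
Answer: -36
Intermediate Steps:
(-7 + 4)*(6 + 6) + 0*(-9) = -3*12 + 0 = -36 + 0 = -36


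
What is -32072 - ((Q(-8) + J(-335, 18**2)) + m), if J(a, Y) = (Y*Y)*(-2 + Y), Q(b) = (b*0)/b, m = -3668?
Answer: -33830676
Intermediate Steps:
Q(b) = 0 (Q(b) = 0/b = 0)
J(a, Y) = Y**2*(-2 + Y)
-32072 - ((Q(-8) + J(-335, 18**2)) + m) = -32072 - ((0 + (18**2)**2*(-2 + 18**2)) - 3668) = -32072 - ((0 + 324**2*(-2 + 324)) - 3668) = -32072 - ((0 + 104976*322) - 3668) = -32072 - ((0 + 33802272) - 3668) = -32072 - (33802272 - 3668) = -32072 - 1*33798604 = -32072 - 33798604 = -33830676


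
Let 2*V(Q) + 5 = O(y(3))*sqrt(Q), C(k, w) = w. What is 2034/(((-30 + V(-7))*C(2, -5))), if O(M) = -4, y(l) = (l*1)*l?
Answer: 52884/4337 - 16272*I*sqrt(7)/21685 ≈ 12.194 - 1.9853*I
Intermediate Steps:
y(l) = l**2 (y(l) = l*l = l**2)
V(Q) = -5/2 - 2*sqrt(Q) (V(Q) = -5/2 + (-4*sqrt(Q))/2 = -5/2 - 2*sqrt(Q))
2034/(((-30 + V(-7))*C(2, -5))) = 2034/(((-30 + (-5/2 - 2*I*sqrt(7)))*(-5))) = 2034/(((-65/2 - 2*I*sqrt(7))*(-5))) = 2034/(325/2 + 10*I*sqrt(7))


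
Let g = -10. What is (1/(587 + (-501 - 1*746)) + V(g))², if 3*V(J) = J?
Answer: 4844401/435600 ≈ 11.121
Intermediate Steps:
V(J) = J/3
(1/(587 + (-501 - 1*746)) + V(g))² = (1/(587 + (-501 - 1*746)) + (⅓)*(-10))² = (1/(587 + (-501 - 746)) - 10/3)² = (1/(587 - 1247) - 10/3)² = (1/(-660) - 10/3)² = (-1/660 - 10/3)² = (-2201/660)² = 4844401/435600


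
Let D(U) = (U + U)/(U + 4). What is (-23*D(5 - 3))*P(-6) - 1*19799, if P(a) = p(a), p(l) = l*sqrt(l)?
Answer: -19799 + 92*I*sqrt(6) ≈ -19799.0 + 225.35*I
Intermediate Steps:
p(l) = l**(3/2)
P(a) = a**(3/2)
D(U) = 2*U/(4 + U) (D(U) = (2*U)/(4 + U) = 2*U/(4 + U))
(-23*D(5 - 3))*P(-6) - 1*19799 = (-46*(5 - 3)/(4 + (5 - 3)))*(-6)**(3/2) - 1*19799 = (-46*2/(4 + 2))*(-6*I*sqrt(6)) - 19799 = (-46*2/6)*(-6*I*sqrt(6)) - 19799 = (-23*2/3)*(-6*I*sqrt(6)) - 19799 = -(-92)*I*sqrt(6) - 19799 = 92*I*sqrt(6) - 19799 = -19799 + 92*I*sqrt(6)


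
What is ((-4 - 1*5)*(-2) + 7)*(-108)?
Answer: -2700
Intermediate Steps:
((-4 - 1*5)*(-2) + 7)*(-108) = ((-4 - 5)*(-2) + 7)*(-108) = (-9*(-2) + 7)*(-108) = (18 + 7)*(-108) = 25*(-108) = -2700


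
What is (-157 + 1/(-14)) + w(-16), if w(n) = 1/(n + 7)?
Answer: -19805/126 ≈ -157.18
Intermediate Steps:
w(n) = 1/(7 + n)
(-157 + 1/(-14)) + w(-16) = (-157 + 1/(-14)) + 1/(7 - 16) = (-157 - 1/14) + 1/(-9) = -2199/14 - ⅑ = -19805/126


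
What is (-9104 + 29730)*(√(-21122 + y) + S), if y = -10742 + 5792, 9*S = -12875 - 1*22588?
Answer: -243819946/3 + 41252*I*√6518 ≈ -8.1273e+7 + 3.3304e+6*I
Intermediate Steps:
S = -11821/3 (S = (-12875 - 1*22588)/9 = (-12875 - 22588)/9 = (⅑)*(-35463) = -11821/3 ≈ -3940.3)
y = -4950
(-9104 + 29730)*(√(-21122 + y) + S) = (-9104 + 29730)*(√(-21122 - 4950) - 11821/3) = 20626*(√(-26072) - 11821/3) = 20626*(2*I*√6518 - 11821/3) = 20626*(-11821/3 + 2*I*√6518) = -243819946/3 + 41252*I*√6518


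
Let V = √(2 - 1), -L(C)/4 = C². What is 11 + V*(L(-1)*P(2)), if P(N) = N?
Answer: 3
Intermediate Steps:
L(C) = -4*C²
V = 1 (V = √1 = 1)
11 + V*(L(-1)*P(2)) = 11 + 1*(-4*(-1)²*2) = 11 + 1*(-4*1*2) = 11 + 1*(-4*2) = 11 + 1*(-8) = 11 - 8 = 3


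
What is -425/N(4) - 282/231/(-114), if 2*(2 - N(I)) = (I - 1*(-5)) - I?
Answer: 3730697/4389 ≈ 850.01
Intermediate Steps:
N(I) = -½ (N(I) = 2 - ((I - 1*(-5)) - I)/2 = 2 - ((I + 5) - I)/2 = 2 - ((5 + I) - I)/2 = 2 - ½*5 = 2 - 5/2 = -½)
-425/N(4) - 282/231/(-114) = -425/(-½) - 282/231/(-114) = -425*(-2) - 282*1/231*(-1/114) = 850 - 94/77*(-1/114) = 850 + 47/4389 = 3730697/4389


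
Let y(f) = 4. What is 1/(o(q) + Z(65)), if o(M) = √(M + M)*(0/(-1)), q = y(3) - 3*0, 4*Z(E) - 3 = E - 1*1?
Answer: 4/67 ≈ 0.059702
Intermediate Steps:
Z(E) = ½ + E/4 (Z(E) = ¾ + (E - 1*1)/4 = ¾ + (E - 1)/4 = ¾ + (-1 + E)/4 = ¾ + (-¼ + E/4) = ½ + E/4)
q = 4 (q = 4 - 3*0 = 4 + 0 = 4)
o(M) = 0 (o(M) = √(2*M)*(0*(-1)) = (√2*√M)*0 = 0)
1/(o(q) + Z(65)) = 1/(0 + (½ + (¼)*65)) = 1/(0 + (½ + 65/4)) = 1/(0 + 67/4) = 1/(67/4) = 4/67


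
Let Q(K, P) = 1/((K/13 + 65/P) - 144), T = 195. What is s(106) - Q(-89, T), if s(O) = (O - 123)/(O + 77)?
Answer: -92653/1074210 ≈ -0.086252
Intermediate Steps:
s(O) = (-123 + O)/(77 + O)
Q(K, P) = 1/(-144 + 65/P + K/13) (Q(K, P) = 1/((K*(1/13) + 65/P) - 144) = 1/((K/13 + 65/P) - 144) = 1/((65/P + K/13) - 144) = 1/(-144 + 65/P + K/13))
s(106) - Q(-89, T) = (-123 + 106)/(77 + 106) - 13*195/(845 - 1872*195 - 89*195) = -17/183 - 13*195/(845 - 365040 - 17355) = (1/183)*(-17) - 13*195/(-381550) = -17/183 - 13*195*(-1)/381550 = -17/183 - 1*(-39/5870) = -17/183 + 39/5870 = -92653/1074210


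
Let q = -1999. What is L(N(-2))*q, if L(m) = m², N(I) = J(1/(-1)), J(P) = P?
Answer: -1999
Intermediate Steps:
N(I) = -1 (N(I) = 1/(-1) = -1)
L(N(-2))*q = (-1)²*(-1999) = 1*(-1999) = -1999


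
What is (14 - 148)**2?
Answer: 17956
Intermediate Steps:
(14 - 148)**2 = (-134)**2 = 17956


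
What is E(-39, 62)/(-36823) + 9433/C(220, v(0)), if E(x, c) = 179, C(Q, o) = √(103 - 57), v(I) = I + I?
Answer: -179/36823 + 9433*√46/46 ≈ 1390.8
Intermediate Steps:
v(I) = 2*I
C(Q, o) = √46
E(-39, 62)/(-36823) + 9433/C(220, v(0)) = 179/(-36823) + 9433/(√46) = 179*(-1/36823) + 9433*(√46/46) = -179/36823 + 9433*√46/46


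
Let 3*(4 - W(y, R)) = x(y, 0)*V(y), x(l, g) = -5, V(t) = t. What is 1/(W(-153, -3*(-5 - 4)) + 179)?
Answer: -1/72 ≈ -0.013889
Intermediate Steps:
W(y, R) = 4 + 5*y/3 (W(y, R) = 4 - (-5)*y/3 = 4 + 5*y/3)
1/(W(-153, -3*(-5 - 4)) + 179) = 1/((4 + (5/3)*(-153)) + 179) = 1/((4 - 255) + 179) = 1/(-251 + 179) = 1/(-72) = -1/72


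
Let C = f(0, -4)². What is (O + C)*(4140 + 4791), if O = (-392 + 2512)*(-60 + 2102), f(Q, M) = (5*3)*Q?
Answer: 38662656240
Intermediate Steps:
f(Q, M) = 15*Q
O = 4329040 (O = 2120*2042 = 4329040)
C = 0 (C = (15*0)² = 0² = 0)
(O + C)*(4140 + 4791) = (4329040 + 0)*(4140 + 4791) = 4329040*8931 = 38662656240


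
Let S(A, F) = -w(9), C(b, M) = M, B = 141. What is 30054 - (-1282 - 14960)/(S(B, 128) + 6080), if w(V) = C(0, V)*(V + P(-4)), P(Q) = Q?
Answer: 181392132/6035 ≈ 30057.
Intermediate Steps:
w(V) = V*(-4 + V) (w(V) = V*(V - 4) = V*(-4 + V))
S(A, F) = -45 (S(A, F) = -9*(-4 + 9) = -9*5 = -1*45 = -45)
30054 - (-1282 - 14960)/(S(B, 128) + 6080) = 30054 - (-1282 - 14960)/(-45 + 6080) = 30054 - (-16242)/6035 = 30054 - 1*(-16242/6035) = 30054 + 16242/6035 = 181392132/6035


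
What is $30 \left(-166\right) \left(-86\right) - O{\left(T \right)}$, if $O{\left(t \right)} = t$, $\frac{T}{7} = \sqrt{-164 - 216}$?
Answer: $428280 - 14 i \sqrt{95} \approx 4.2828 \cdot 10^{5} - 136.46 i$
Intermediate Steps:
$T = 14 i \sqrt{95}$ ($T = 7 \sqrt{-164 - 216} = 7 \sqrt{-380} = 7 \cdot 2 i \sqrt{95} = 14 i \sqrt{95} \approx 136.46 i$)
$30 \left(-166\right) \left(-86\right) - O{\left(T \right)} = 30 \left(-166\right) \left(-86\right) - 14 i \sqrt{95} = \left(-4980\right) \left(-86\right) - 14 i \sqrt{95} = 428280 - 14 i \sqrt{95}$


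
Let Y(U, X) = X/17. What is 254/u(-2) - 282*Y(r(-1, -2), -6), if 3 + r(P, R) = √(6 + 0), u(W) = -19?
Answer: 27830/323 ≈ 86.161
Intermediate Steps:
r(P, R) = -3 + √6 (r(P, R) = -3 + √(6 + 0) = -3 + √6)
Y(U, X) = X/17 (Y(U, X) = X*(1/17) = X/17)
254/u(-2) - 282*Y(r(-1, -2), -6) = 254/(-19) - 282*(-6)/17 = 254*(-1/19) - 282*(-6/17) = -254/19 + 1692/17 = 27830/323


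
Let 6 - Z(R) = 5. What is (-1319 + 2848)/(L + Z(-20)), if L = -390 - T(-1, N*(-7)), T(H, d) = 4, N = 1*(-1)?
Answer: -1529/393 ≈ -3.8906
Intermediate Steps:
Z(R) = 1 (Z(R) = 6 - 1*5 = 6 - 5 = 1)
N = -1
L = -394 (L = -390 - 1*4 = -390 - 4 = -394)
(-1319 + 2848)/(L + Z(-20)) = (-1319 + 2848)/(-394 + 1) = 1529/(-393) = 1529*(-1/393) = -1529/393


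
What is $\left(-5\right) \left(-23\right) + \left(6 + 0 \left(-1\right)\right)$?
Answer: $121$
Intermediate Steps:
$\left(-5\right) \left(-23\right) + \left(6 + 0 \left(-1\right)\right) = 115 + \left(6 + 0\right) = 115 + 6 = 121$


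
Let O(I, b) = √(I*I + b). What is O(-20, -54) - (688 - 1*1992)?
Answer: 1304 + √346 ≈ 1322.6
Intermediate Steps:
O(I, b) = √(b + I²) (O(I, b) = √(I² + b) = √(b + I²))
O(-20, -54) - (688 - 1*1992) = √(-54 + (-20)²) - (688 - 1*1992) = √(-54 + 400) - (688 - 1992) = √346 - 1*(-1304) = √346 + 1304 = 1304 + √346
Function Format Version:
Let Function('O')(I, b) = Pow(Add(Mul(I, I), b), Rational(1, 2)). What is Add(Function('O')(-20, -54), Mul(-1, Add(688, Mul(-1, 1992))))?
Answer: Add(1304, Pow(346, Rational(1, 2))) ≈ 1322.6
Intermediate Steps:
Function('O')(I, b) = Pow(Add(b, Pow(I, 2)), Rational(1, 2)) (Function('O')(I, b) = Pow(Add(Pow(I, 2), b), Rational(1, 2)) = Pow(Add(b, Pow(I, 2)), Rational(1, 2)))
Add(Function('O')(-20, -54), Mul(-1, Add(688, Mul(-1, 1992)))) = Add(Pow(Add(-54, Pow(-20, 2)), Rational(1, 2)), Mul(-1, Add(688, Mul(-1, 1992)))) = Add(Pow(Add(-54, 400), Rational(1, 2)), Mul(-1, Add(688, -1992))) = Add(Pow(346, Rational(1, 2)), Mul(-1, -1304)) = Add(Pow(346, Rational(1, 2)), 1304) = Add(1304, Pow(346, Rational(1, 2)))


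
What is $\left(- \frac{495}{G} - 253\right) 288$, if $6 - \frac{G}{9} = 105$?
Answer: $-72704$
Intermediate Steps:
$G = -891$ ($G = 54 - 945 = -891$)
$\left(- \frac{495}{G} - 253\right) 288 = \left(- \frac{495}{-891} - 253\right) 288 = \left(\left(-495\right) \left(- \frac{1}{891}\right) - 253\right) 288 = \left(\frac{5}{9} - 253\right) 288 = \left(- \frac{2272}{9}\right) 288 = -72704$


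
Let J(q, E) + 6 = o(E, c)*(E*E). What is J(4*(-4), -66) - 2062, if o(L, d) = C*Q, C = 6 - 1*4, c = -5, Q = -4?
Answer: -36916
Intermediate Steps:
C = 2 (C = 6 - 4 = 2)
o(L, d) = -8 (o(L, d) = 2*(-4) = -8)
J(q, E) = -6 - 8*E**2 (J(q, E) = -6 - 8*E*E = -6 - 8*E**2)
J(4*(-4), -66) - 2062 = (-6 - 8*(-66)**2) - 2062 = (-6 - 8*4356) - 2062 = (-6 - 34848) - 2062 = -34854 - 2062 = -36916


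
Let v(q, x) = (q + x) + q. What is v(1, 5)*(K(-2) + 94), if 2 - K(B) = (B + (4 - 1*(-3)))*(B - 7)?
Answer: 987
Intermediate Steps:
v(q, x) = x + 2*q
K(B) = 2 - (-7 + B)*(7 + B) (K(B) = 2 - (B + (4 - 1*(-3)))*(B - 7) = 2 - (B + (4 + 3))*(-7 + B) = 2 - (B + 7)*(-7 + B) = 2 - (7 + B)*(-7 + B) = 2 - (-7 + B)*(7 + B))
v(1, 5)*(K(-2) + 94) = (5 + 2*1)*((51 - 1*(-2)²) + 94) = (5 + 2)*((51 - 1*4) + 94) = 7*((51 - 4) + 94) = 7*(47 + 94) = 7*141 = 987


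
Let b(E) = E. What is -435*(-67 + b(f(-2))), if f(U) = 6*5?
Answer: 16095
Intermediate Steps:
f(U) = 30
-435*(-67 + b(f(-2))) = -435*(-67 + 30) = -435*(-37) = 16095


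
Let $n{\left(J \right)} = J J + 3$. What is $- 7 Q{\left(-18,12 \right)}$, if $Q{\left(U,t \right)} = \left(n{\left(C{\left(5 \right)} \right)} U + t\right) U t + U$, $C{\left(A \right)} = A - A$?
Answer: $-63378$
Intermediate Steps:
$C{\left(A \right)} = 0$
$n{\left(J \right)} = 3 + J^{2}$ ($n{\left(J \right)} = J^{2} + 3 = 3 + J^{2}$)
$Q{\left(U,t \right)} = U + U t \left(t + 3 U\right)$ ($Q{\left(U,t \right)} = \left(\left(3 + 0^{2}\right) U + t\right) U t + U = \left(\left(3 + 0\right) U + t\right) U t + U = \left(3 U + t\right) U t + U = \left(t + 3 U\right) U t + U = U \left(t + 3 U\right) t + U = U t \left(t + 3 U\right) + U = U + U t \left(t + 3 U\right)$)
$- 7 Q{\left(-18,12 \right)} = - 7 \left(- 18 \left(1 + 12^{2} + 3 \left(-18\right) 12\right)\right) = - 7 \left(- 18 \left(1 + 144 - 648\right)\right) = - 7 \left(\left(-18\right) \left(-503\right)\right) = \left(-7\right) 9054 = -63378$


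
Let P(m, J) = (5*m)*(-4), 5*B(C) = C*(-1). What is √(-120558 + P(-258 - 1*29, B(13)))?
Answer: I*√114818 ≈ 338.85*I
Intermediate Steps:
B(C) = -C/5 (B(C) = (C*(-1))/5 = (-C)/5 = -C/5)
P(m, J) = -20*m
√(-120558 + P(-258 - 1*29, B(13))) = √(-120558 - 20*(-258 - 1*29)) = √(-120558 - 20*(-258 - 29)) = √(-120558 - 20*(-287)) = √(-120558 + 5740) = √(-114818) = I*√114818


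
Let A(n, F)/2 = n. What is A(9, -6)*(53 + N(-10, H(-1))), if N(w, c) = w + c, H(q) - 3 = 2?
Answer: 864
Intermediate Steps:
A(n, F) = 2*n
H(q) = 5 (H(q) = 3 + 2 = 5)
N(w, c) = c + w
A(9, -6)*(53 + N(-10, H(-1))) = (2*9)*(53 + (5 - 10)) = 18*(53 - 5) = 18*48 = 864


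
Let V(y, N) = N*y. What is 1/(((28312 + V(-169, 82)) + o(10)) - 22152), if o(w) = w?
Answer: -1/7688 ≈ -0.00013007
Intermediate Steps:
1/(((28312 + V(-169, 82)) + o(10)) - 22152) = 1/(((28312 + 82*(-169)) + 10) - 22152) = 1/(((28312 - 13858) + 10) - 22152) = 1/((14454 + 10) - 22152) = 1/(14464 - 22152) = 1/(-7688) = -1/7688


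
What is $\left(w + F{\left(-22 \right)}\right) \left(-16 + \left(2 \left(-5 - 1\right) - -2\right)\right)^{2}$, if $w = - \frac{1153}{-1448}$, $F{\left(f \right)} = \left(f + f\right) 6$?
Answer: $- \frac{64409111}{362} \approx -1.7793 \cdot 10^{5}$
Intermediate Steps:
$F{\left(f \right)} = 12 f$ ($F{\left(f \right)} = 2 f 6 = 12 f$)
$w = \frac{1153}{1448}$ ($w = \left(-1153\right) \left(- \frac{1}{1448}\right) = \frac{1153}{1448} \approx 0.79627$)
$\left(w + F{\left(-22 \right)}\right) \left(-16 + \left(2 \left(-5 - 1\right) - -2\right)\right)^{2} = \left(\frac{1153}{1448} + 12 \left(-22\right)\right) \left(-16 + \left(2 \left(-5 - 1\right) - -2\right)\right)^{2} = \left(\frac{1153}{1448} - 264\right) \left(-16 + \left(2 \left(-6\right) + 2\right)\right)^{2} = - \frac{381119 \left(-16 + \left(-12 + 2\right)\right)^{2}}{1448} = - \frac{381119 \left(-16 - 10\right)^{2}}{1448} = - \frac{381119 \left(-26\right)^{2}}{1448} = \left(- \frac{381119}{1448}\right) 676 = - \frac{64409111}{362}$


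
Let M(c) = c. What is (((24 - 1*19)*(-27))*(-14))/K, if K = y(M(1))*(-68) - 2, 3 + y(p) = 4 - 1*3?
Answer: 945/67 ≈ 14.104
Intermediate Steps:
y(p) = -2 (y(p) = -3 + (4 - 1*3) = -3 + (4 - 3) = -3 + 1 = -2)
K = 134 (K = -2*(-68) - 2 = 136 - 2 = 134)
(((24 - 1*19)*(-27))*(-14))/K = (((24 - 1*19)*(-27))*(-14))/134 = (((24 - 19)*(-27))*(-14))*(1/134) = ((5*(-27))*(-14))*(1/134) = -135*(-14)*(1/134) = 1890*(1/134) = 945/67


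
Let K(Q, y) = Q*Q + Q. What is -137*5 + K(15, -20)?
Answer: -445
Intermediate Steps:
K(Q, y) = Q + Q² (K(Q, y) = Q² + Q = Q + Q²)
-137*5 + K(15, -20) = -137*5 + 15*(1 + 15) = -685 + 15*16 = -685 + 240 = -445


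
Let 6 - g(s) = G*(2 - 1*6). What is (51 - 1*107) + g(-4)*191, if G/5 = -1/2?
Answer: -820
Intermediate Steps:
G = -5/2 (G = 5*(-1/2) = -5/2 ≈ -2.5000)
g(s) = -4 (g(s) = 6 - (-5)*(2 - 1*6)/2 = 6 - (-5)*(2 - 6)/2 = 6 - (-5)*(-4)/2 = 6 - 1*10 = 6 - 10 = -4)
(51 - 1*107) + g(-4)*191 = (51 - 1*107) - 4*191 = (51 - 107) - 764 = -56 - 764 = -820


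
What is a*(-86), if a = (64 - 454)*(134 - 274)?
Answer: -4695600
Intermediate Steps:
a = 54600 (a = -390*(-140) = 54600)
a*(-86) = 54600*(-86) = -4695600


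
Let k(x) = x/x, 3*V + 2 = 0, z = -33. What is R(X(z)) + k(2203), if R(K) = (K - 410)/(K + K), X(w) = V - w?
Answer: -939/194 ≈ -4.8402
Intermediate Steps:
V = -2/3 (V = -2/3 + (1/3)*0 = -2/3 + 0 = -2/3 ≈ -0.66667)
X(w) = -2/3 - w
R(K) = (-410 + K)/(2*K) (R(K) = (-410 + K)/((2*K)) = (-410 + K)*(1/(2*K)) = (-410 + K)/(2*K))
k(x) = 1
R(X(z)) + k(2203) = (-410 + (-2/3 - 1*(-33)))/(2*(-2/3 - 1*(-33))) + 1 = (-410 + (-2/3 + 33))/(2*(-2/3 + 33)) + 1 = (-410 + 97/3)/(2*(97/3)) + 1 = (1/2)*(3/97)*(-1133/3) + 1 = -1133/194 + 1 = -939/194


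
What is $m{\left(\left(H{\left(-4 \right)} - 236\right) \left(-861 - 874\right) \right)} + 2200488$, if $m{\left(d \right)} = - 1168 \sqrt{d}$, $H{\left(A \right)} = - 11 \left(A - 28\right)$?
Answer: $2200488 - 2336 i \sqrt{50315} \approx 2.2005 \cdot 10^{6} - 5.2399 \cdot 10^{5} i$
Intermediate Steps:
$H{\left(A \right)} = 308 - 11 A$ ($H{\left(A \right)} = - 11 \left(-28 + A\right) = 308 - 11 A$)
$m{\left(\left(H{\left(-4 \right)} - 236\right) \left(-861 - 874\right) \right)} + 2200488 = - 1168 \sqrt{\left(\left(308 - -44\right) - 236\right) \left(-861 - 874\right)} + 2200488 = - 1168 \sqrt{\left(\left(308 + 44\right) - 236\right) \left(-1735\right)} + 2200488 = - 1168 \sqrt{\left(352 - 236\right) \left(-1735\right)} + 2200488 = - 1168 \sqrt{116 \left(-1735\right)} + 2200488 = - 1168 \sqrt{-201260} + 2200488 = - 1168 \cdot 2 i \sqrt{50315} + 2200488 = - 2336 i \sqrt{50315} + 2200488 = 2200488 - 2336 i \sqrt{50315}$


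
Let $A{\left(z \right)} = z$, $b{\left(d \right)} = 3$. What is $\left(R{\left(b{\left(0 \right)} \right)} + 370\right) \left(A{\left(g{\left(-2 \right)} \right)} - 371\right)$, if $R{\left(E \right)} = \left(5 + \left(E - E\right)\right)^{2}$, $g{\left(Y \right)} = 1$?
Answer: $-146150$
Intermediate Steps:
$R{\left(E \right)} = 25$ ($R{\left(E \right)} = \left(5 + 0\right)^{2} = 5^{2} = 25$)
$\left(R{\left(b{\left(0 \right)} \right)} + 370\right) \left(A{\left(g{\left(-2 \right)} \right)} - 371\right) = \left(25 + 370\right) \left(1 - 371\right) = 395 \left(-370\right) = -146150$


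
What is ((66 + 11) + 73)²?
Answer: 22500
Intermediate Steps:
((66 + 11) + 73)² = (77 + 73)² = 150² = 22500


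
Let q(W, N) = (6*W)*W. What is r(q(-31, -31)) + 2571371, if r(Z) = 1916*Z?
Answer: 13619027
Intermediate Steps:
q(W, N) = 6*W²
r(q(-31, -31)) + 2571371 = 1916*(6*(-31)²) + 2571371 = 1916*(6*961) + 2571371 = 1916*5766 + 2571371 = 11047656 + 2571371 = 13619027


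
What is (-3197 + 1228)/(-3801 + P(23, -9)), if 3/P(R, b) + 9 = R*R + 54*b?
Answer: 66946/129231 ≈ 0.51803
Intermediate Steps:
P(R, b) = 3/(-9 + R² + 54*b) (P(R, b) = 3/(-9 + (R*R + 54*b)) = 3/(-9 + (R² + 54*b)) = 3/(-9 + R² + 54*b))
(-3197 + 1228)/(-3801 + P(23, -9)) = (-3197 + 1228)/(-3801 + 3/(-9 + 23² + 54*(-9))) = -1969/(-3801 + 3/(-9 + 529 - 486)) = -1969/(-3801 + 3/34) = -1969/(-129231/34) = -1969*(-34/129231) = 66946/129231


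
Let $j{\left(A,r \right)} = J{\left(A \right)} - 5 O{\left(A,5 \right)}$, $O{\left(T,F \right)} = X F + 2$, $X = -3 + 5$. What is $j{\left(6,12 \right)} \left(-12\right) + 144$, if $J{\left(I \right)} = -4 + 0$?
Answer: $912$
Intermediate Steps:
$X = 2$
$J{\left(I \right)} = -4$
$O{\left(T,F \right)} = 2 + 2 F$ ($O{\left(T,F \right)} = 2 F + 2 = 2 + 2 F$)
$j{\left(A,r \right)} = -64$ ($j{\left(A,r \right)} = -4 - 5 \left(2 + 2 \cdot 5\right) = -4 - 5 \left(2 + 10\right) = -4 - 60 = -64$)
$j{\left(6,12 \right)} \left(-12\right) + 144 = \left(-64\right) \left(-12\right) + 144 = 768 + 144 = 912$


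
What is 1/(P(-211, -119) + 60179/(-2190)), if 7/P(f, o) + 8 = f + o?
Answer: -185055/5088958 ≈ -0.036364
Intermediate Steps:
P(f, o) = 7/(-8 + f + o) (P(f, o) = 7/(-8 + (f + o)) = 7/(-8 + f + o))
1/(P(-211, -119) + 60179/(-2190)) = 1/(7/(-8 - 211 - 119) + 60179/(-2190)) = 1/(7/(-338) + 60179*(-1/2190)) = 1/(7*(-1/338) - 60179/2190) = 1/(-7/338 - 60179/2190) = 1/(-5088958/185055) = -185055/5088958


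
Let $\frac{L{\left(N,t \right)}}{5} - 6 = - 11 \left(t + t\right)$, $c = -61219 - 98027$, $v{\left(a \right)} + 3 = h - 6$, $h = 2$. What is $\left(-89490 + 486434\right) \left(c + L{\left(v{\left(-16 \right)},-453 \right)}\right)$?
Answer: $-43420116384$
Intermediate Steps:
$v{\left(a \right)} = -7$ ($v{\left(a \right)} = -3 + \left(2 - 6\right) = -3 - 4 = -7$)
$c = -159246$ ($c = -61219 - 98027 = -159246$)
$L{\left(N,t \right)} = 30 - 110 t$ ($L{\left(N,t \right)} = 30 + 5 \left(- 11 \left(t + t\right)\right) = 30 + 5 \left(- 11 \cdot 2 t\right) = 30 + 5 \left(- 22 t\right) = 30 - 110 t$)
$\left(-89490 + 486434\right) \left(c + L{\left(v{\left(-16 \right)},-453 \right)}\right) = \left(-89490 + 486434\right) \left(-159246 + \left(30 - -49830\right)\right) = 396944 \left(-159246 + \left(30 + 49830\right)\right) = 396944 \left(-159246 + 49860\right) = 396944 \left(-109386\right) = -43420116384$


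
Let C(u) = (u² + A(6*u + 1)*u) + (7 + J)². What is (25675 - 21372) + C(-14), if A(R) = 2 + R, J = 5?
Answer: 5777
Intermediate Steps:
C(u) = 144 + u² + u*(3 + 6*u) (C(u) = (u² + (2 + (6*u + 1))*u) + (7 + 5)² = (u² + (2 + (1 + 6*u))*u) + 12² = (u² + (3 + 6*u)*u) + 144 = (u² + u*(3 + 6*u)) + 144 = 144 + u² + u*(3 + 6*u))
(25675 - 21372) + C(-14) = (25675 - 21372) + (144 + 3*(-14) + 7*(-14)²) = 4303 + (144 - 42 + 7*196) = 4303 + (144 - 42 + 1372) = 4303 + 1474 = 5777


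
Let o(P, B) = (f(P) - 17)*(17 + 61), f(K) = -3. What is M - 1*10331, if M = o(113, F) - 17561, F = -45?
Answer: -29452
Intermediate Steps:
o(P, B) = -1560 (o(P, B) = (-3 - 17)*(17 + 61) = -20*78 = -1560)
M = -19121 (M = -1560 - 17561 = -19121)
M - 1*10331 = -19121 - 1*10331 = -19121 - 10331 = -29452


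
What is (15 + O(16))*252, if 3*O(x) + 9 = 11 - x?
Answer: 2604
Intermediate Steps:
O(x) = ⅔ - x/3 (O(x) = -3 + (11 - x)/3 = -3 + (11/3 - x/3) = ⅔ - x/3)
(15 + O(16))*252 = (15 + (⅔ - ⅓*16))*252 = (15 + (⅔ - 16/3))*252 = (15 - 14/3)*252 = (31/3)*252 = 2604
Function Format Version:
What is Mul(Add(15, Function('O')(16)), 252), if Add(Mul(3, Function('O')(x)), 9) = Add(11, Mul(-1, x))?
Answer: 2604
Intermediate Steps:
Function('O')(x) = Add(Rational(2, 3), Mul(Rational(-1, 3), x)) (Function('O')(x) = Add(-3, Mul(Rational(1, 3), Add(11, Mul(-1, x)))) = Add(-3, Add(Rational(11, 3), Mul(Rational(-1, 3), x))) = Add(Rational(2, 3), Mul(Rational(-1, 3), x)))
Mul(Add(15, Function('O')(16)), 252) = Mul(Add(15, Add(Rational(2, 3), Mul(Rational(-1, 3), 16))), 252) = Mul(Add(15, Add(Rational(2, 3), Rational(-16, 3))), 252) = Mul(Add(15, Rational(-14, 3)), 252) = Mul(Rational(31, 3), 252) = 2604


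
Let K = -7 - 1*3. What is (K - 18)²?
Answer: 784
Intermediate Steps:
K = -10 (K = -7 - 3 = -10)
(K - 18)² = (-10 - 18)² = (-28)² = 784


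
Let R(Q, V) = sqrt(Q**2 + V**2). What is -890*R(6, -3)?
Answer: -2670*sqrt(5) ≈ -5970.3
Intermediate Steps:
-890*R(6, -3) = -890*sqrt(6**2 + (-3)**2) = -890*sqrt(36 + 9) = -2670*sqrt(5)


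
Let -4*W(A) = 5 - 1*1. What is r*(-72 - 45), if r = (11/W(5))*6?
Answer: 7722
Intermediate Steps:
W(A) = -1 (W(A) = -(5 - 1*1)/4 = -(5 - 1)/4 = -¼*4 = -1)
r = -66 (r = (11/(-1))*6 = (11*(-1))*6 = -11*6 = -66)
r*(-72 - 45) = -66*(-72 - 45) = -66*(-117) = 7722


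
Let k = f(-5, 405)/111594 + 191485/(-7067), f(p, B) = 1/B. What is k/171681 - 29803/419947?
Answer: -1637864327727983076871/23027546965645138323330 ≈ -0.071126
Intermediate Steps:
k = -8654273714383/319397093190 (k = 1/(405*111594) + 191485/(-7067) = (1/405)*(1/111594) + 191485*(-1/7067) = 1/45195570 - 191485/7067 = -8654273714383/319397093190 ≈ -27.096)
k/171681 - 29803/419947 = -8654273714383/319397093190/171681 - 29803/419947 = -8654273714383/319397093190*1/171681 - 29803*1/419947 = -8654273714383/54834412355952390 - 29803/419947 = -1637864327727983076871/23027546965645138323330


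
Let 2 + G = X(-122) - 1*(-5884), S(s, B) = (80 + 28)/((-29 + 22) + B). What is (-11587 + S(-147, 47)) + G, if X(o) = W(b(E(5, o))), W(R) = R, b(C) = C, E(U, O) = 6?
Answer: -56963/10 ≈ -5696.3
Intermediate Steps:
X(o) = 6
S(s, B) = 108/(-7 + B)
G = 5888 (G = -2 + (6 - 1*(-5884)) = -2 + (6 + 5884) = -2 + 5890 = 5888)
(-11587 + S(-147, 47)) + G = (-11587 + 108/(-7 + 47)) + 5888 = (-11587 + 108/40) + 5888 = (-11587 + 108*(1/40)) + 5888 = (-11587 + 27/10) + 5888 = -115843/10 + 5888 = -56963/10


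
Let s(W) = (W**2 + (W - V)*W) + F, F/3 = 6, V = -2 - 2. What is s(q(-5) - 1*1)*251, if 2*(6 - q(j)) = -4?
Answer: 36144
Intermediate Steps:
V = -4
F = 18 (F = 3*6 = 18)
q(j) = 8 (q(j) = 6 - 1/2*(-4) = 6 + 2 = 8)
s(W) = 18 + W**2 + W*(4 + W) (s(W) = (W**2 + (W - 1*(-4))*W) + 18 = (W**2 + (W + 4)*W) + 18 = (W**2 + (4 + W)*W) + 18 = (W**2 + W*(4 + W)) + 18 = 18 + W**2 + W*(4 + W))
s(q(-5) - 1*1)*251 = (18 + 2*(8 - 1*1)**2 + 4*(8 - 1*1))*251 = (18 + 2*(8 - 1)**2 + 4*(8 - 1))*251 = (18 + 2*7**2 + 4*7)*251 = (18 + 2*49 + 28)*251 = (18 + 98 + 28)*251 = 144*251 = 36144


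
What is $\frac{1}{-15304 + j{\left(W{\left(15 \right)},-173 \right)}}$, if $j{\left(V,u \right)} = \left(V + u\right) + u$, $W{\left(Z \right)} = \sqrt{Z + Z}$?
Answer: $- \frac{1565}{24492247} - \frac{\sqrt{30}}{244922470} \approx -6.392 \cdot 10^{-5}$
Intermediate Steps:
$W{\left(Z \right)} = \sqrt{2} \sqrt{Z}$ ($W{\left(Z \right)} = \sqrt{2 Z} = \sqrt{2} \sqrt{Z}$)
$j{\left(V,u \right)} = V + 2 u$
$\frac{1}{-15304 + j{\left(W{\left(15 \right)},-173 \right)}} = \frac{1}{-15304 + \left(\sqrt{2} \sqrt{15} + 2 \left(-173\right)\right)} = \frac{1}{-15304 - \left(346 - \sqrt{30}\right)} = \frac{1}{-15650 + \sqrt{30}}$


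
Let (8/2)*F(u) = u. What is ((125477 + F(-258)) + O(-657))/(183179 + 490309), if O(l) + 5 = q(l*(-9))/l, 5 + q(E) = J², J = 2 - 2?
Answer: 164785465/884963232 ≈ 0.18621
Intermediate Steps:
F(u) = u/4
J = 0
q(E) = -5 (q(E) = -5 + 0² = -5 + 0 = -5)
O(l) = -5 - 5/l
((125477 + F(-258)) + O(-657))/(183179 + 490309) = ((125477 + (¼)*(-258)) + (-5 - 5/(-657)))/(183179 + 490309) = ((125477 - 129/2) + (-5 - 5*(-1/657)))/673488 = (250825/2 + (-5 + 5/657))*(1/673488) = (250825/2 - 3280/657)*(1/673488) = (164785465/1314)*(1/673488) = 164785465/884963232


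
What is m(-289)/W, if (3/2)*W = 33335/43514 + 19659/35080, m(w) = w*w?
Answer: 95619295810140/1012416763 ≈ 94447.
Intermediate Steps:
m(w) = w²
W = 1012416763/1144853340 (W = 2*(33335/43514 + 19659/35080)/3 = (⅔)*(1012416763/763235560) = 1012416763/1144853340 ≈ 0.88432)
m(-289)/W = (-289)²/(1012416763/1144853340) = 83521*(1144853340/1012416763) = 95619295810140/1012416763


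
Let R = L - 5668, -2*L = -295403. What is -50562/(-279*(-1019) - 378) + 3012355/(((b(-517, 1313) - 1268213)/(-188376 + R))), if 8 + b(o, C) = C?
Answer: 8807912050823437/79934293352 ≈ 1.1019e+5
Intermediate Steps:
L = 295403/2 (L = -½*(-295403) = 295403/2 ≈ 1.4770e+5)
b(o, C) = -8 + C
R = 284067/2 (R = 295403/2 - 5668 = 284067/2 ≈ 1.4203e+5)
-50562/(-279*(-1019) - 378) + 3012355/(((b(-517, 1313) - 1268213)/(-188376 + R))) = -50562/(-279*(-1019) - 378) + 3012355/((((-8 + 1313) - 1268213)/(-188376 + 284067/2))) = -50562/(284301 - 378) + 3012355/(((1305 - 1268213)/(-92685/2))) = -50562/283923 + 3012355/((-1266908*(-2/92685))) = -50562*1/283923 + 3012355/(2533816/92685) = -5618/31547 + 3012355*(92685/2533816) = -5618/31547 + 279200123175/2533816 = 8807912050823437/79934293352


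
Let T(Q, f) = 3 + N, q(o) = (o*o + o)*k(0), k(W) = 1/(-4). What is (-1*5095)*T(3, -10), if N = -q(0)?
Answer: -15285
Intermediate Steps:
k(W) = -¼
q(o) = -o/4 - o²/4 (q(o) = (o*o + o)*(-¼) = (o² + o)*(-¼) = (o + o²)*(-¼) = -o/4 - o²/4)
N = 0 (N = -(-1)*0*(1 + 0)/4 = -(-1)*0/4 = -1*0 = 0)
T(Q, f) = 3 (T(Q, f) = 3 + 0 = 3)
(-1*5095)*T(3, -10) = -1*5095*3 = -5095*3 = -15285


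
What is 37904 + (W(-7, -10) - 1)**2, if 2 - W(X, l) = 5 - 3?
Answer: 37905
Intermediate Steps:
W(X, l) = 0 (W(X, l) = 2 - (5 - 3) = 2 - 1*2 = 2 - 2 = 0)
37904 + (W(-7, -10) - 1)**2 = 37904 + (0 - 1)**2 = 37904 + (-1)**2 = 37904 + 1 = 37905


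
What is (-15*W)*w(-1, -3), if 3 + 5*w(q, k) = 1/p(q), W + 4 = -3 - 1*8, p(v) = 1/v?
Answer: -180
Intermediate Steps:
W = -15 (W = -4 + (-3 - 1*8) = -4 + (-3 - 8) = -4 - 11 = -15)
w(q, k) = -⅗ + q/5 (w(q, k) = -⅗ + 1/(5*(1/q)) = -⅗ + q/5)
(-15*W)*w(-1, -3) = (-15*(-15))*(-⅗ + (⅕)*(-1)) = 225*(-⅗ - ⅕) = 225*(-⅘) = -180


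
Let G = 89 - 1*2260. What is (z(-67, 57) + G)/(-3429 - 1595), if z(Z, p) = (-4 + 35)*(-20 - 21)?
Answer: 1721/2512 ≈ 0.68511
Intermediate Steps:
G = -2171 (G = 89 - 2260 = -2171)
z(Z, p) = -1271 (z(Z, p) = 31*(-41) = -1271)
(z(-67, 57) + G)/(-3429 - 1595) = (-1271 - 2171)/(-3429 - 1595) = -3442/(-5024) = -3442*(-1/5024) = 1721/2512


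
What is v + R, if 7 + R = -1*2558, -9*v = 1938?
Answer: -8341/3 ≈ -2780.3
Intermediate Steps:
v = -646/3 (v = -⅑*1938 = -646/3 ≈ -215.33)
R = -2565 (R = -7 - 1*2558 = -7 - 2558 = -2565)
v + R = -646/3 - 2565 = -8341/3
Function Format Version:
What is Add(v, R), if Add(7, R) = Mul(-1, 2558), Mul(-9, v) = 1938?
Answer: Rational(-8341, 3) ≈ -2780.3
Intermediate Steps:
v = Rational(-646, 3) (v = Mul(Rational(-1, 9), 1938) = Rational(-646, 3) ≈ -215.33)
R = -2565 (R = Add(-7, Mul(-1, 2558)) = Add(-7, -2558) = -2565)
Add(v, R) = Add(Rational(-646, 3), -2565) = Rational(-8341, 3)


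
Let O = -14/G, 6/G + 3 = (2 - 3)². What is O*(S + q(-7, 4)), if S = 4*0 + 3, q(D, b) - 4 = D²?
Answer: 784/3 ≈ 261.33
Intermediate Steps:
q(D, b) = 4 + D²
S = 3 (S = 0 + 3 = 3)
G = -3 (G = 6/(-3 + (2 - 3)²) = 6/(-3 + (-1)²) = 6/(-3 + 1) = 6/(-2) = 6*(-½) = -3)
O = 14/3 (O = -14/(-3) = -14*(-⅓) = 14/3 ≈ 4.6667)
O*(S + q(-7, 4)) = 14*(3 + (4 + (-7)²))/3 = 14*(3 + (4 + 49))/3 = 14*(3 + 53)/3 = (14/3)*56 = 784/3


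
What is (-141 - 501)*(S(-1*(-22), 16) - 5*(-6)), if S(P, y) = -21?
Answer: -5778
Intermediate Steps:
(-141 - 501)*(S(-1*(-22), 16) - 5*(-6)) = (-141 - 501)*(-21 - 5*(-6)) = -642*(-21 + 30) = -642*9 = -5778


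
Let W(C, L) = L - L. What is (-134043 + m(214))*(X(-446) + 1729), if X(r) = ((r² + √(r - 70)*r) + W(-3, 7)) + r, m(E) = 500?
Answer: -26735175057 + 119120356*I*√129 ≈ -2.6735e+10 + 1.3529e+9*I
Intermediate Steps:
W(C, L) = 0
X(r) = r + r² + r*√(-70 + r) (X(r) = ((r² + √(r - 70)*r) + 0) + r = ((r² + √(-70 + r)*r) + 0) + r = ((r² + r*√(-70 + r)) + 0) + r = (r² + r*√(-70 + r)) + r = r + r² + r*√(-70 + r))
(-134043 + m(214))*(X(-446) + 1729) = (-134043 + 500)*(-446*(1 - 446 + √(-70 - 446)) + 1729) = -133543*(-446*(1 - 446 + √(-516)) + 1729) = -133543*(-446*(1 - 446 + 2*I*√129) + 1729) = -133543*(-446*(-445 + 2*I*√129) + 1729) = -133543*((198470 - 892*I*√129) + 1729) = -133543*(200199 - 892*I*√129) = -26735175057 + 119120356*I*√129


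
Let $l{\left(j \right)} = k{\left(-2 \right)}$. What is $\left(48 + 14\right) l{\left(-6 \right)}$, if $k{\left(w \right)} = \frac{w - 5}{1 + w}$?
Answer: $434$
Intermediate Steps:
$k{\left(w \right)} = \frac{-5 + w}{1 + w}$
$l{\left(j \right)} = 7$ ($l{\left(j \right)} = \frac{-5 - 2}{1 - 2} = \frac{1}{-1} \left(-7\right) = \left(-1\right) \left(-7\right) = 7$)
$\left(48 + 14\right) l{\left(-6 \right)} = \left(48 + 14\right) 7 = 62 \cdot 7 = 434$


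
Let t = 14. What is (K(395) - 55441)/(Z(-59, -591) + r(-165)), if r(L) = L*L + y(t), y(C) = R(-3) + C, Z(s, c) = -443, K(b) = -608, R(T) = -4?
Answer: -3297/1576 ≈ -2.0920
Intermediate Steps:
y(C) = -4 + C
r(L) = 10 + L² (r(L) = L*L + (-4 + 14) = L² + 10 = 10 + L²)
(K(395) - 55441)/(Z(-59, -591) + r(-165)) = (-608 - 55441)/(-443 + (10 + (-165)²)) = -56049/(-443 + (10 + 27225)) = -56049/(-443 + 27235) = -56049/26792 = -56049*1/26792 = -3297/1576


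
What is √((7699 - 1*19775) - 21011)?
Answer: I*√33087 ≈ 181.9*I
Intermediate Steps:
√((7699 - 1*19775) - 21011) = √((7699 - 19775) - 21011) = √(-12076 - 21011) = √(-33087) = I*√33087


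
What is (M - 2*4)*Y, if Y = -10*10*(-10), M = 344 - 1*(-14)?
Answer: 350000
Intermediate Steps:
M = 358 (M = 344 + 14 = 358)
Y = 1000 (Y = -100*(-10) = -1*(-1000) = 1000)
(M - 2*4)*Y = (358 - 2*4)*1000 = (358 - 8)*1000 = 350*1000 = 350000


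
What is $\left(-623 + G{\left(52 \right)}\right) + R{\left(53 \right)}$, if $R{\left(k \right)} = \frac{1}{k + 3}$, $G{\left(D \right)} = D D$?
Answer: $\frac{116537}{56} \approx 2081.0$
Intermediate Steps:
$G{\left(D \right)} = D^{2}$
$R{\left(k \right)} = \frac{1}{3 + k}$
$\left(-623 + G{\left(52 \right)}\right) + R{\left(53 \right)} = \left(-623 + 52^{2}\right) + \frac{1}{3 + 53} = \left(-623 + 2704\right) + \frac{1}{56} = 2081 + \frac{1}{56} = \frac{116537}{56}$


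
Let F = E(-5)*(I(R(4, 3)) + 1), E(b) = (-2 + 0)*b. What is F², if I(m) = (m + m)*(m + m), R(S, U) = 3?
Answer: 136900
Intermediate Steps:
E(b) = -2*b
I(m) = 4*m² (I(m) = (2*m)*(2*m) = 4*m²)
F = 370 (F = (-2*(-5))*(4*3² + 1) = 10*(4*9 + 1) = 10*(36 + 1) = 10*37 = 370)
F² = 370² = 136900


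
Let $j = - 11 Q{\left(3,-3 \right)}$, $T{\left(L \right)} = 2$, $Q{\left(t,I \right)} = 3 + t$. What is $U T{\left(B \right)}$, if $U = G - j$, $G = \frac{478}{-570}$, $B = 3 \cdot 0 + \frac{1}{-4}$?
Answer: $\frac{37142}{285} \approx 130.32$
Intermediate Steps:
$B = - \frac{1}{4}$ ($B = 0 - \frac{1}{4} = - \frac{1}{4} \approx -0.25$)
$G = - \frac{239}{285}$ ($G = 478 \left(- \frac{1}{570}\right) = - \frac{239}{285} \approx -0.8386$)
$j = -66$ ($j = - 11 \left(3 + 3\right) = \left(-11\right) 6 = -66$)
$U = \frac{18571}{285}$ ($U = - \frac{239}{285} - -66 = - \frac{239}{285} + 66 = \frac{18571}{285} \approx 65.161$)
$U T{\left(B \right)} = \frac{18571}{285} \cdot 2 = \frac{37142}{285}$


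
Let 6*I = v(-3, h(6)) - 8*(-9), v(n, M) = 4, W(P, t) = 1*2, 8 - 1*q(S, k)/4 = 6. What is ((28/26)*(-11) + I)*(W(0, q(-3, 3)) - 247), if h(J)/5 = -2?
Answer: -7840/39 ≈ -201.03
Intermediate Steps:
q(S, k) = 8 (q(S, k) = 32 - 4*6 = 32 - 24 = 8)
h(J) = -10 (h(J) = 5*(-2) = -10)
W(P, t) = 2
I = 38/3 (I = (4 - 8*(-9))/6 = (4 + 72)/6 = (1/6)*76 = 38/3 ≈ 12.667)
((28/26)*(-11) + I)*(W(0, q(-3, 3)) - 247) = ((28/26)*(-11) + 38/3)*(2 - 247) = ((28*(1/26))*(-11) + 38/3)*(-245) = ((14/13)*(-11) + 38/3)*(-245) = (-154/13 + 38/3)*(-245) = (32/39)*(-245) = -7840/39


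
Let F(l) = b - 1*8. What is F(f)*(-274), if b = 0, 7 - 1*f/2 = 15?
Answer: 2192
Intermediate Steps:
f = -16 (f = 14 - 2*15 = 14 - 30 = -16)
F(l) = -8 (F(l) = 0 - 1*8 = 0 - 8 = -8)
F(f)*(-274) = -8*(-274) = 2192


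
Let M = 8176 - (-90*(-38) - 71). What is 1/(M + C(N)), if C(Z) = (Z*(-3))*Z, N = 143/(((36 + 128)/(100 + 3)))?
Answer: -26896/521003331 ≈ -5.1623e-5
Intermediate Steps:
N = 14729/164 (N = 143/((164/103)) = 143/((164*(1/103))) = 143/(164/103) = 143*(103/164) = 14729/164 ≈ 89.811)
C(Z) = -3*Z² (C(Z) = (-3*Z)*Z = -3*Z²)
M = 4827 (M = 8176 - (3420 - 71) = 8176 - 1*3349 = 8176 - 3349 = 4827)
1/(M + C(N)) = 1/(4827 - 3*(14729/164)²) = 1/(4827 - 3*216943441/26896) = 1/(4827 - 650830323/26896) = 1/(-521003331/26896) = -26896/521003331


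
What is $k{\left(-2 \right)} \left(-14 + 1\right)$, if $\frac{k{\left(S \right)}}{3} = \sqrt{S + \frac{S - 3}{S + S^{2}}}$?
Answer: $- \frac{117 i \sqrt{2}}{2} \approx - 82.731 i$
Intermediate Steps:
$k{\left(S \right)} = 3 \sqrt{S + \frac{-3 + S}{S + S^{2}}}$ ($k{\left(S \right)} = 3 \sqrt{S + \frac{S - 3}{S + S^{2}}} = 3 \sqrt{S + \frac{-3 + S}{S + S^{2}}}$)
$k{\left(-2 \right)} \left(-14 + 1\right) = 3 \sqrt{\frac{-3 - 2 + \left(-2\right)^{2} \left(1 - 2\right)}{\left(-2\right) \left(1 - 2\right)}} \left(-14 + 1\right) = 3 \sqrt{- \frac{-3 - 2 + 4 \left(-1\right)}{2 \left(-1\right)}} \left(-13\right) = 3 \sqrt{\left(- \frac{1}{2}\right) \left(-1\right) \left(-3 - 2 - 4\right)} \left(-13\right) = 3 \sqrt{\left(- \frac{1}{2}\right) \left(-1\right) \left(-9\right)} \left(-13\right) = 3 \sqrt{- \frac{9}{2}} \left(-13\right) = 3 \frac{3 i \sqrt{2}}{2} \left(-13\right) = \frac{9 i \sqrt{2}}{2} \left(-13\right) = - \frac{117 i \sqrt{2}}{2}$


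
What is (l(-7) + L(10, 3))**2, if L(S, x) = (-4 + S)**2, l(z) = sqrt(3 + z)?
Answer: 1292 + 144*I ≈ 1292.0 + 144.0*I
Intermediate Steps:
(l(-7) + L(10, 3))**2 = (sqrt(3 - 7) + (-4 + 10)**2)**2 = (sqrt(-4) + 6**2)**2 = (2*I + 36)**2 = (36 + 2*I)**2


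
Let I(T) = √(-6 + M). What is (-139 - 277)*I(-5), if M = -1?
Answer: -416*I*√7 ≈ -1100.6*I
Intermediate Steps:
I(T) = I*√7 (I(T) = √(-6 - 1) = √(-7) = I*√7)
(-139 - 277)*I(-5) = (-139 - 277)*(I*√7) = -416*I*√7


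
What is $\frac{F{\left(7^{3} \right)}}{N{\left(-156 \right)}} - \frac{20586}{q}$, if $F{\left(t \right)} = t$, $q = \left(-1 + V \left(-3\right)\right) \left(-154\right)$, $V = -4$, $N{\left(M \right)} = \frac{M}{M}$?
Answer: $\frac{300814}{847} \approx 355.15$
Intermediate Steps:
$N{\left(M \right)} = 1$
$q = -1694$ ($q = \left(-1 - -12\right) \left(-154\right) = \left(-1 + 12\right) \left(-154\right) = 11 \left(-154\right) = -1694$)
$\frac{F{\left(7^{3} \right)}}{N{\left(-156 \right)}} - \frac{20586}{q} = \frac{7^{3}}{1} - \frac{20586}{-1694} = 343 \cdot 1 - - \frac{10293}{847} = 343 + \frac{10293}{847} = \frac{300814}{847}$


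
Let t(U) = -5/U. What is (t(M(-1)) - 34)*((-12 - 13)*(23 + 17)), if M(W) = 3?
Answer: 107000/3 ≈ 35667.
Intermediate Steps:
(t(M(-1)) - 34)*((-12 - 13)*(23 + 17)) = (-5/3 - 34)*((-12 - 13)*(23 + 17)) = (-5*⅓ - 34)*(-25*40) = (-5/3 - 34)*(-1000) = -107/3*(-1000) = 107000/3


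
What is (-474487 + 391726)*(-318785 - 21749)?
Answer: 28182934374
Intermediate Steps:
(-474487 + 391726)*(-318785 - 21749) = -82761*(-340534) = 28182934374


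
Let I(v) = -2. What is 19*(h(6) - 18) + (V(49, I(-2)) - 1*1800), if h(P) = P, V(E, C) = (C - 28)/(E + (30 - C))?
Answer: -54766/27 ≈ -2028.4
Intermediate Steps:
V(E, C) = (-28 + C)/(30 + E - C)
19*(h(6) - 18) + (V(49, I(-2)) - 1*1800) = 19*(6 - 18) + ((-28 - 2)/(30 + 49 - 1*(-2)) - 1*1800) = 19*(-12) + (-30/(30 + 49 + 2) - 1800) = -228 + (-30/81 - 1800) = -228 + ((1/81)*(-30) - 1800) = -228 + (-10/27 - 1800) = -228 - 48610/27 = -54766/27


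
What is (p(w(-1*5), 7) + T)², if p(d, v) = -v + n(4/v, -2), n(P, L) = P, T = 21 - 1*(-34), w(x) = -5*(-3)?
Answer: 115600/49 ≈ 2359.2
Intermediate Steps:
w(x) = 15
T = 55 (T = 21 + 34 = 55)
p(d, v) = -v + 4/v
(p(w(-1*5), 7) + T)² = ((-1*7 + 4/7) + 55)² = ((-7 + 4*(⅐)) + 55)² = ((-7 + 4/7) + 55)² = (-45/7 + 55)² = (340/7)² = 115600/49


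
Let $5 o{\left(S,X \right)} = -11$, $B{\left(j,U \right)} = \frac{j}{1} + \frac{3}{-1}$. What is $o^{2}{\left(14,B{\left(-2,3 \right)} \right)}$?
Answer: $\frac{121}{25} \approx 4.84$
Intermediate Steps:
$B{\left(j,U \right)} = -3 + j$ ($B{\left(j,U \right)} = j 1 + 3 \left(-1\right) = j - 3 = -3 + j$)
$o{\left(S,X \right)} = - \frac{11}{5}$ ($o{\left(S,X \right)} = \frac{1}{5} \left(-11\right) = - \frac{11}{5}$)
$o^{2}{\left(14,B{\left(-2,3 \right)} \right)} = \left(- \frac{11}{5}\right)^{2} = \frac{121}{25}$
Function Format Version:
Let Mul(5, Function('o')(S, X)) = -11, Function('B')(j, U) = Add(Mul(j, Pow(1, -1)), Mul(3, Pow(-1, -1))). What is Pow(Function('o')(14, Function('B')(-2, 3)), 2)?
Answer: Rational(121, 25) ≈ 4.8400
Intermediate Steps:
Function('B')(j, U) = Add(-3, j) (Function('B')(j, U) = Add(Mul(j, 1), Mul(3, -1)) = Add(j, -3) = Add(-3, j))
Function('o')(S, X) = Rational(-11, 5) (Function('o')(S, X) = Mul(Rational(1, 5), -11) = Rational(-11, 5))
Pow(Function('o')(14, Function('B')(-2, 3)), 2) = Pow(Rational(-11, 5), 2) = Rational(121, 25)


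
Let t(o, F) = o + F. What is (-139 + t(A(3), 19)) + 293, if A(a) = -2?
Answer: 171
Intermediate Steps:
t(o, F) = F + o
(-139 + t(A(3), 19)) + 293 = (-139 + (19 - 2)) + 293 = (-139 + 17) + 293 = -122 + 293 = 171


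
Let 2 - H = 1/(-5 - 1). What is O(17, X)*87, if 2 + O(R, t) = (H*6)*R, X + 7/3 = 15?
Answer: 19053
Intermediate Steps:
X = 38/3 (X = -7/3 + 15 = 38/3 ≈ 12.667)
H = 13/6 (H = 2 - 1/(-5 - 1) = 2 - 1/(-6) = 2 - 1*(-⅙) = 2 + ⅙ = 13/6 ≈ 2.1667)
O(R, t) = -2 + 13*R (O(R, t) = -2 + ((13/6)*6)*R = -2 + 13*R)
O(17, X)*87 = (-2 + 13*17)*87 = (-2 + 221)*87 = 219*87 = 19053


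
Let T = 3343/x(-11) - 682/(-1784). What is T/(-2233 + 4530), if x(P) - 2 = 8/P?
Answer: 16403145/14342468 ≈ 1.1437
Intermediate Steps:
x(P) = 2 + 8/P
T = 16403145/6244 (T = 3343/(2 + 8/(-11)) - 682/(-1784) = 3343/(2 + 8*(-1/11)) - 682*(-1/1784) = 3343/(2 - 8/11) + 341/892 = 3343/(14/11) + 341/892 = 3343*(11/14) + 341/892 = 36773/14 + 341/892 = 16403145/6244 ≈ 2627.0)
T/(-2233 + 4530) = 16403145/(6244*(-2233 + 4530)) = (16403145/6244)/2297 = (16403145/6244)*(1/2297) = 16403145/14342468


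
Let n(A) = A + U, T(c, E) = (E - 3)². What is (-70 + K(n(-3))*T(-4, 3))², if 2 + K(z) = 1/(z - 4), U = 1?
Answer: 4900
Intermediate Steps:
T(c, E) = (-3 + E)²
n(A) = 1 + A (n(A) = A + 1 = 1 + A)
K(z) = -2 + 1/(-4 + z) (K(z) = -2 + 1/(z - 4) = -2 + 1/(-4 + z))
(-70 + K(n(-3))*T(-4, 3))² = (-70 + ((9 - 2*(1 - 3))/(-4 + (1 - 3)))*(-3 + 3)²)² = (-70 + ((9 - 2*(-2))/(-4 - 2))*0²)² = (-70 + ((9 + 4)/(-6))*0)² = (-70 - ⅙*13*0)² = (-70 - 13/6*0)² = (-70 + 0)² = (-70)² = 4900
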